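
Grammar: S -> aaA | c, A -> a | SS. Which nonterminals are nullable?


A nonterminal is nullable iff some alternative derives ε (directly, or every symbol in it is nullable)
Nullable: {}


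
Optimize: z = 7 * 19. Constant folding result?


7 * 19 = 133 at compile time
Optimized: z = 133


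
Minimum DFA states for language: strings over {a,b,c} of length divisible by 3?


Track length mod 3: states 0..2, accept at 0
Minimal DFA: 3 states


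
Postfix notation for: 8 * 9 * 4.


Left to right (same or higher precedence on left)
Postfix: 8 9 * 4 *


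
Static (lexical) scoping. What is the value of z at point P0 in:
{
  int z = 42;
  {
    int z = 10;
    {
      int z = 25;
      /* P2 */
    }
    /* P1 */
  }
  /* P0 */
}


z declared in the same block as P0
z = 42


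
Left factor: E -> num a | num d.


Common prefix: 'num'
Factored: E -> num E', E' -> a | d


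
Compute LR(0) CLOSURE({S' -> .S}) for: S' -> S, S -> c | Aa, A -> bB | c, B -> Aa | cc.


Start: S' -> .S
For each item with dot before a nonterminal B, add B -> .γ for every B-production
Closure: [S' -> .S, S -> .c, S -> .Aa, A -> .bB, A -> .c]


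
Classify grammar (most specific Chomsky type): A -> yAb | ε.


Single nonterminal LHS, but y^n b^n is not regular
Classification: Type 2 (Context-Free)


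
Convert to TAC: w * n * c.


Break into single-operator statements:
t1 = w * n
t2 = t1 * c


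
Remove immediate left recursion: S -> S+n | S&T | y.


Left-recursive alternatives: S+n, S&T; non-recursive: y
Introduce S': S -> yS', S' -> +nS' | &TS' | ε


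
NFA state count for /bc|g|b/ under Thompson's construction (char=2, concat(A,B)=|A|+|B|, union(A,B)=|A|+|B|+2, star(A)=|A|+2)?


Syntax tree has 4 char leaf(s), 2 union(s), 0 star(s)
chars contribute 4×2 = 8; each union adds +2; each star adds +2
Total: 8 + 4 + 0 = 12 states


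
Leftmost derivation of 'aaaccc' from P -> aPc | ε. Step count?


Derivation: P => aPc => aaPcc => aaaPccc => aaaccc
Steps: 4


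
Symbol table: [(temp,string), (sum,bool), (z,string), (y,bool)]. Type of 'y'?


Lookup 'y' → type bool


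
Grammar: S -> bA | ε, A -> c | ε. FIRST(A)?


Per alternative of A: FIRST(c) = {c}; FIRST(ε) = {ε}
FIRST(A) = {c, ε}


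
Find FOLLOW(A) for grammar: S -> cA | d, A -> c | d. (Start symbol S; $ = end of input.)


$ ∈ FOLLOW(S). For each A -> αBβ: add FIRST(β)\{ε} to FOLLOW(B); if β nullable, add FOLLOW(A).
FOLLOW(A) = {$}


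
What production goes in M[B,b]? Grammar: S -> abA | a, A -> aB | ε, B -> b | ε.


For [B, b]: 'b' ∈ FIRST(b)
Entry: B -> b


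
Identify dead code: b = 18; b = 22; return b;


first assignment to b is overwritten before any read
Dead: 'b = 18'


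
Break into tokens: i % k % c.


Scan left to right, longest-match per lexeme
Tokens: ID(i), OP(%), ID(k), OP(%), ID(c)


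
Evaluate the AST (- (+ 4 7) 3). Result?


Evaluate inner: (+ 4 7) = 11
Evaluate root: (- 11 3) = 8
Result: 8


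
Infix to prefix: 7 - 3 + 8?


left-to-right (same/higher precedence on left): tree is (+ (- 7 3) 8)
Prefix: + - 7 3 8


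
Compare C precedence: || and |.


'|' is bitwise OR (level 3); '||' is logical OR (level 1)
Higher level binds tighter
'|' has higher precedence than '||'


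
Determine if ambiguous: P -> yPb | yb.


balanced y^n…b^n: each string has a unique parse
Unambiguous


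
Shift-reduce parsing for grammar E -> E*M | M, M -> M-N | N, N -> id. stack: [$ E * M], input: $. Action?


handle 'E*M' on top; lookahead ∈ FOLLOW(E) = {*, $}
Action: reduce (E -> E*M)


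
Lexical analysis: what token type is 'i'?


Pattern: letter/underscore followed by alphanumerics, not a keyword
Type: IDENTIFIER


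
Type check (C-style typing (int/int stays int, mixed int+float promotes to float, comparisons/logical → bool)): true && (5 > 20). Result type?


Operand types: bool && bool
Rule: logical operators take bool operands and yield bool
Result type: bool


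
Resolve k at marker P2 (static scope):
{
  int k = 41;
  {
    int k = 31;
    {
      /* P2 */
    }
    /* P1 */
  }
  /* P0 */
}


P2's block does not declare k; resolves to the enclosing declaration at depth 1
k = 31


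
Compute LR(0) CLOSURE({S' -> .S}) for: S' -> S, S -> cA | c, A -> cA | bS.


Start: S' -> .S
For each item with dot before a nonterminal B, add B -> .γ for every B-production
Closure: [S' -> .S, S -> .cA, S -> .c]


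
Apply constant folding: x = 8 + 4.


8 + 4 = 12 at compile time
Optimized: x = 12


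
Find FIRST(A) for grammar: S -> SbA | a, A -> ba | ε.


Per alternative of A: FIRST(ba) = {b}; FIRST(ε) = {ε}
FIRST(A) = {b, ε}


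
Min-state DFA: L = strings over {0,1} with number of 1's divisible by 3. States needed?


Track (count of 1) mod 3: states 0..2, accept at 0
Minimal DFA: 3 states


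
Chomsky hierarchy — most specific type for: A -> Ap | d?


Left-linear: every RHS is a terminal or one nonterminal followed by a terminal
Classification: Type 3 (Regular)


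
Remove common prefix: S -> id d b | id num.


Common prefix: 'id'
Factored: S -> id S', S' -> d b | num


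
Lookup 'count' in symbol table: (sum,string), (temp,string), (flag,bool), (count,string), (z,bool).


Lookup 'count' → type string


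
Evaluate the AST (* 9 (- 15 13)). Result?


Evaluate inner: (- 15 13) = 2
Evaluate root: (* 9 2) = 18
Result: 18


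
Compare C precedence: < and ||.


'<' is relational (level 7); '||' is logical OR (level 1)
Higher level binds tighter
'<' has higher precedence than '||'


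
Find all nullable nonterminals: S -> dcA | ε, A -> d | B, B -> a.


A nonterminal is nullable iff some alternative derives ε (directly, or every symbol in it is nullable)
Nullable: {S}


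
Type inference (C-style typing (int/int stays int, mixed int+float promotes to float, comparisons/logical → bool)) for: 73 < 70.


Operand types: int < int
Rule: comparison yields bool
Result type: bool


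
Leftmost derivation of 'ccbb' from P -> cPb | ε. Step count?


Derivation: P => cPb => ccPbb => ccbb
Steps: 3


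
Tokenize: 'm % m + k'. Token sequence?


Scan left to right, longest-match per lexeme
Tokens: ID(m), OP(%), ID(m), OP(+), ID(k)


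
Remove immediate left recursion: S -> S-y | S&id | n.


Left-recursive alternatives: S-y, S&id; non-recursive: n
Introduce S': S -> nS', S' -> -yS' | &idS' | ε


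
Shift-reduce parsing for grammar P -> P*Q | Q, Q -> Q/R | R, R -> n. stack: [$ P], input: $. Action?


start symbol P on stack, input exhausted
Action: accept


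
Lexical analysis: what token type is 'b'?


Pattern: letter/underscore followed by alphanumerics, not a keyword
Type: IDENTIFIER


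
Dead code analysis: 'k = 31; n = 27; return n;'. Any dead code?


k is assigned but never read
Dead: 'k = 31'


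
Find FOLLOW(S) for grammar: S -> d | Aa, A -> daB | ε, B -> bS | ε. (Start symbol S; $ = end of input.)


$ ∈ FOLLOW(S). For each A -> αBβ: add FIRST(β)\{ε} to FOLLOW(B); if β nullable, add FOLLOW(A).
FOLLOW(S) = {$, a}


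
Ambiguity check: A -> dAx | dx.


balanced d^n…x^n: each string has a unique parse
Unambiguous


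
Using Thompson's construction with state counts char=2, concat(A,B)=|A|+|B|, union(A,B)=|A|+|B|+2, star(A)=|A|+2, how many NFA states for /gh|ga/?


Syntax tree has 4 char leaf(s), 1 union(s), 0 star(s)
chars contribute 4×2 = 8; each union adds +2; each star adds +2
Total: 8 + 2 + 0 = 10 states


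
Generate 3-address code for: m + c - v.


Break into single-operator statements:
t1 = m + c
t2 = t1 - v


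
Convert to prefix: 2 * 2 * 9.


left-to-right (same/higher precedence on left): tree is (* (* 2 2) 9)
Prefix: * * 2 2 9


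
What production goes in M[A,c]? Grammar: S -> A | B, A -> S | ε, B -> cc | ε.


For [A, c]: 'c' ∈ FIRST(S)
Entry: A -> S


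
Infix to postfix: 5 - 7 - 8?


Left to right (same or higher precedence on left)
Postfix: 5 7 - 8 -


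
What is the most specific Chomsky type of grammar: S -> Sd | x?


Left-linear: every RHS is a terminal or one nonterminal followed by a terminal
Classification: Type 3 (Regular)


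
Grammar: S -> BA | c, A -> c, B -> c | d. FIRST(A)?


Per alternative of A: FIRST(c) = {c}
FIRST(A) = {c}


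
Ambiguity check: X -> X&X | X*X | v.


'v&v*v' has two parse trees (no precedence encoded between & and *)
Ambiguous


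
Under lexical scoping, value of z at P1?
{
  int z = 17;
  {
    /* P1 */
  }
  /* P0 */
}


P1's block does not declare z; resolves to the enclosing declaration at depth 0
z = 17


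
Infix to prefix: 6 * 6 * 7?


left-to-right (same/higher precedence on left): tree is (* (* 6 6) 7)
Prefix: * * 6 6 7


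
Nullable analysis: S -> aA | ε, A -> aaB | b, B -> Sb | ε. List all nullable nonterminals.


A nonterminal is nullable iff some alternative derives ε (directly, or every symbol in it is nullable)
Nullable: {B, S}


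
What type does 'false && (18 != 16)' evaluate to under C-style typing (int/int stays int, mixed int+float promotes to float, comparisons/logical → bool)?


Operand types: bool && bool
Rule: logical operators take bool operands and yield bool
Result type: bool


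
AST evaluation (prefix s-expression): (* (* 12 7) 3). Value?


Evaluate inner: (* 12 7) = 84
Evaluate root: (* 84 3) = 252
Result: 252


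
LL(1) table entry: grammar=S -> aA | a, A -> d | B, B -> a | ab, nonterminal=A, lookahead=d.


For [A, d]: 'd' ∈ FIRST(d)
Entry: A -> d


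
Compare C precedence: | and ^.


'^' is bitwise XOR (level 4); '|' is bitwise OR (level 3)
Higher level binds tighter
'^' has higher precedence than '|'


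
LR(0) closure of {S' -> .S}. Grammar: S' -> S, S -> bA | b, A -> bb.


Start: S' -> .S
For each item with dot before a nonterminal B, add B -> .γ for every B-production
Closure: [S' -> .S, S -> .bA, S -> .b]


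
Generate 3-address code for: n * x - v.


Break into single-operator statements:
t1 = n * x
t2 = t1 - v


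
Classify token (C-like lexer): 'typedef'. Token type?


Pattern: reserved word
Type: KEYWORD


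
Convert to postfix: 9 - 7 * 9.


* has higher precedence, evaluate 7*9 first
Postfix: 9 7 9 * -


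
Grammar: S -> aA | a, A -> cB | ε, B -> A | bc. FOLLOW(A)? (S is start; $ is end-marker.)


$ ∈ FOLLOW(S). For each A -> αBβ: add FIRST(β)\{ε} to FOLLOW(B); if β nullable, add FOLLOW(A).
FOLLOW(A) = {$}


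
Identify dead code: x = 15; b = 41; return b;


x is assigned but never read
Dead: 'x = 15'


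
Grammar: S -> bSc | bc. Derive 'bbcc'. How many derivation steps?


Derivation: S => bSc => bbcc
Steps: 2


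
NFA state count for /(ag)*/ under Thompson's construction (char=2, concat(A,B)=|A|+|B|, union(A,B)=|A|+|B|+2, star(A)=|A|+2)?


Syntax tree has 2 char leaf(s), 0 union(s), 1 star(s)
chars contribute 2×2 = 4; each union adds +2; each star adds +2
Total: 4 + 0 + 2 = 6 states


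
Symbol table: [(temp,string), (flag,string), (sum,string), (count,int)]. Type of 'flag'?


Lookup 'flag' → type string


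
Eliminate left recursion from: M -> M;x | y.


Left-recursive alternatives: M;x; non-recursive: y
Introduce M': M -> yM', M' -> ;xM' | ε


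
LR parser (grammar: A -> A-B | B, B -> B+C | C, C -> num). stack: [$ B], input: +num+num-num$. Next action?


shift '+' to continue B -> B+C
Action: shift


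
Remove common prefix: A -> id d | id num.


Common prefix: 'id'
Factored: A -> id A', A' -> d | num


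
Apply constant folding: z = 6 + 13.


6 + 13 = 19 at compile time
Optimized: z = 19


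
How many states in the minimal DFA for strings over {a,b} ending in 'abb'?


Track the longest suffix of input matching a prefix of 'abb': 4 classes (prefixes of length 0..3)
Minimal DFA: 4 states


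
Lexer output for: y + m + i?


Scan left to right, longest-match per lexeme
Tokens: ID(y), OP(+), ID(m), OP(+), ID(i)


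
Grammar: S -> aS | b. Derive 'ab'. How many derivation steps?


Derivation: S => aS => ab
Steps: 2


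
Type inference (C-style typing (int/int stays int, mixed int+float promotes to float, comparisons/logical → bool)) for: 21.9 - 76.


Operand types: float - int
Rule: mixed int/float promotes to float; int/int stays int
Result type: float


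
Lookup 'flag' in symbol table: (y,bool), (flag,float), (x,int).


Lookup 'flag' → type float


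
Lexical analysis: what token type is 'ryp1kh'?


Pattern: letter/underscore followed by alphanumerics, not a keyword
Type: IDENTIFIER


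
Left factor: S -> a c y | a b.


Common prefix: 'a'
Factored: S -> a S', S' -> c y | b


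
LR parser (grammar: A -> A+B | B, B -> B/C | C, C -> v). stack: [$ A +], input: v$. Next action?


no handle ('A+' is not any RHS); shift 'v'
Action: shift


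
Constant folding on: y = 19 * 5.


19 * 5 = 95 at compile time
Optimized: y = 95


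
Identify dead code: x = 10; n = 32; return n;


x is assigned but never read
Dead: 'x = 10'


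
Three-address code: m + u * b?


Break into single-operator statements:
t1 = u * b
t2 = m + t1


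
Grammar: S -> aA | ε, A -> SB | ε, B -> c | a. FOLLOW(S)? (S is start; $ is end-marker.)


$ ∈ FOLLOW(S). For each A -> αBβ: add FIRST(β)\{ε} to FOLLOW(B); if β nullable, add FOLLOW(A).
FOLLOW(S) = {$, a, c}


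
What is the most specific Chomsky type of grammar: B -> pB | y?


Right-linear: every RHS is a terminal or a terminal followed by one nonterminal
Classification: Type 3 (Regular)


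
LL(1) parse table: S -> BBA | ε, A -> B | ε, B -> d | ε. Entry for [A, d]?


For [A, d]: 'd' ∈ FIRST(B)
Entry: A -> B


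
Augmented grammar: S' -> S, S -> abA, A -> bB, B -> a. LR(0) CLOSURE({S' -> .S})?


Start: S' -> .S
For each item with dot before a nonterminal B, add B -> .γ for every B-production
Closure: [S' -> .S, S -> .abA]


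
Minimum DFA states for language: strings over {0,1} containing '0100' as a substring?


KMP-style automaton: 4 progress states + 1 absorbing accept = 5
Minimal DFA: 5 states


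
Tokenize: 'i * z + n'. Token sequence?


Scan left to right, longest-match per lexeme
Tokens: ID(i), OP(*), ID(z), OP(+), ID(n)


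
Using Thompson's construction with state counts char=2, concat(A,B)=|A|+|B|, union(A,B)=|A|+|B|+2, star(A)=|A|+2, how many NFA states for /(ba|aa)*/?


Syntax tree has 4 char leaf(s), 1 union(s), 1 star(s)
chars contribute 4×2 = 8; each union adds +2; each star adds +2
Total: 8 + 2 + 2 = 12 states


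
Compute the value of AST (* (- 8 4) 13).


Evaluate inner: (- 8 4) = 4
Evaluate root: (* 4 13) = 52
Result: 52


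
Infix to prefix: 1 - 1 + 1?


left-to-right (same/higher precedence on left): tree is (+ (- 1 1) 1)
Prefix: + - 1 1 1


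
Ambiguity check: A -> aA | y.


right-linear, alternatives start with distinct terminals 'a' vs 'y': unique leftmost derivation
Unambiguous


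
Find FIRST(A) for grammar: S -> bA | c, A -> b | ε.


Per alternative of A: FIRST(b) = {b}; FIRST(ε) = {ε}
FIRST(A) = {b, ε}


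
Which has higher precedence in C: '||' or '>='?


'>=' is relational (level 7); '||' is logical OR (level 1)
Higher level binds tighter
'>=' has higher precedence than '||'


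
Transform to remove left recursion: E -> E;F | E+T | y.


Left-recursive alternatives: E;F, E+T; non-recursive: y
Introduce E': E -> yE', E' -> ;FE' | +TE' | ε


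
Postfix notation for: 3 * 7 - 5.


Left to right (same or higher precedence on left)
Postfix: 3 7 * 5 -


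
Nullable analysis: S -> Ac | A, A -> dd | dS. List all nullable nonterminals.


A nonterminal is nullable iff some alternative derives ε (directly, or every symbol in it is nullable)
Nullable: {}


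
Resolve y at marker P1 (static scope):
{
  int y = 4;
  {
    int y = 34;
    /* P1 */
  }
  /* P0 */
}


y declared in the same block as P1
y = 34


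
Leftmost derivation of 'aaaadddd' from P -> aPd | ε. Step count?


Derivation: P => aPd => aaPdd => aaaPddd => aaaaPdddd => aaaadddd
Steps: 5


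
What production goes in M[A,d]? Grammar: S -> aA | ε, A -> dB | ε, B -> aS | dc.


For [A, d]: 'd' ∈ FIRST(dB)
Entry: A -> dB


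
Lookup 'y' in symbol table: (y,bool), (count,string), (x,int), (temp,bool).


Lookup 'y' → type bool


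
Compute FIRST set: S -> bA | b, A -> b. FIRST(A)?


Per alternative of A: FIRST(b) = {b}
FIRST(A) = {b}


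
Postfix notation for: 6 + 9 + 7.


Left to right (same or higher precedence on left)
Postfix: 6 9 + 7 +


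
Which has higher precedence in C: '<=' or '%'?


'%' is multiplicative (level 10); '<=' is relational (level 7)
Higher level binds tighter
'%' has higher precedence than '<='


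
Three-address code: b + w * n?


Break into single-operator statements:
t1 = w * n
t2 = b + t1


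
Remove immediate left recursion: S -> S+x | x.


Left-recursive alternatives: S+x; non-recursive: x
Introduce S': S -> xS', S' -> +xS' | ε


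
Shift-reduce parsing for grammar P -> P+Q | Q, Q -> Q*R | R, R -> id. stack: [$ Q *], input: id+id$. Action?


no handle; shift 'id'
Action: shift


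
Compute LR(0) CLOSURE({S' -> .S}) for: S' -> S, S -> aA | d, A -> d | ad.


Start: S' -> .S
For each item with dot before a nonterminal B, add B -> .γ for every B-production
Closure: [S' -> .S, S -> .aA, S -> .d]


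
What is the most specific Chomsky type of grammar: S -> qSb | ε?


Single nonterminal LHS, but q^n b^n is not regular
Classification: Type 2 (Context-Free)


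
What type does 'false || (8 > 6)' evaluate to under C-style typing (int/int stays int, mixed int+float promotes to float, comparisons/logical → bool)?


Operand types: bool || bool
Rule: logical operators take bool operands and yield bool
Result type: bool


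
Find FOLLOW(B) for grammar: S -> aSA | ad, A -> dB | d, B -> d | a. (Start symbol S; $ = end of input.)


$ ∈ FOLLOW(S). For each A -> αBβ: add FIRST(β)\{ε} to FOLLOW(B); if β nullable, add FOLLOW(A).
FOLLOW(B) = {$, d}


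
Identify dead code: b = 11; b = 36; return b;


first assignment to b is overwritten before any read
Dead: 'b = 11'


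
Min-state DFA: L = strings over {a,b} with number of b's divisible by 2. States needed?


Track (count of b) mod 2: states 0..1, accept at 0
Minimal DFA: 2 states


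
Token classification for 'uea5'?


Pattern: letter/underscore followed by alphanumerics, not a keyword
Type: IDENTIFIER


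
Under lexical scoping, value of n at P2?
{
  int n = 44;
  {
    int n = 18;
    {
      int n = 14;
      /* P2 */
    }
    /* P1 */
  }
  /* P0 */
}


n declared in the same block as P2
n = 14


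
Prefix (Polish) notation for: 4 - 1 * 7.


'*' binds tighter: tree is (- 4 (* 1 7))
Prefix: - 4 * 1 7


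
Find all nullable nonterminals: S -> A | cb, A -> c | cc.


A nonterminal is nullable iff some alternative derives ε (directly, or every symbol in it is nullable)
Nullable: {}


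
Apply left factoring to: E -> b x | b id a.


Common prefix: 'b'
Factored: E -> b E', E' -> x | id a


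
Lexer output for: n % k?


Scan left to right, longest-match per lexeme
Tokens: ID(n), OP(%), ID(k)


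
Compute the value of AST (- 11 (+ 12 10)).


Evaluate inner: (+ 12 10) = 22
Evaluate root: (- 11 22) = -11
Result: -11


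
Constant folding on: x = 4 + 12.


4 + 12 = 16 at compile time
Optimized: x = 16


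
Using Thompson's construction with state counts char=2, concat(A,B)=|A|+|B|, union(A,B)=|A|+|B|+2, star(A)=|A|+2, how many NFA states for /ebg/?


Syntax tree has 3 char leaf(s), 0 union(s), 0 star(s)
chars contribute 3×2 = 6; each union adds +2; each star adds +2
Total: 6 + 0 + 0 = 6 states


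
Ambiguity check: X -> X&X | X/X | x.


'x&x/x' has two parse trees (no precedence encoded between & and /)
Ambiguous


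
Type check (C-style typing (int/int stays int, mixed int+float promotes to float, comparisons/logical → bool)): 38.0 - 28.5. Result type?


Operand types: float - float
Rule: mixed int/float promotes to float; int/int stays int
Result type: float


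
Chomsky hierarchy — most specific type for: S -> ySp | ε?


Single nonterminal LHS, but y^n p^n is not regular
Classification: Type 2 (Context-Free)


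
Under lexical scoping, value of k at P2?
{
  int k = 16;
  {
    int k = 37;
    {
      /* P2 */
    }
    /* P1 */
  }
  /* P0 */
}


P2's block does not declare k; resolves to the enclosing declaration at depth 1
k = 37


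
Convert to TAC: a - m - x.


Break into single-operator statements:
t1 = a - m
t2 = t1 - x


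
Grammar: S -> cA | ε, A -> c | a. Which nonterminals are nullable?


A nonterminal is nullable iff some alternative derives ε (directly, or every symbol in it is nullable)
Nullable: {S}


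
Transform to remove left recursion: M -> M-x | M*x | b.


Left-recursive alternatives: M-x, M*x; non-recursive: b
Introduce M': M -> bM', M' -> -xM' | *xM' | ε


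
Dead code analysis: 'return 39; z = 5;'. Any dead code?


statement follows a return and is unreachable
Dead: 'z = 5'


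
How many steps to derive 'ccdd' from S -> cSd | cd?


Derivation: S => cSd => ccdd
Steps: 2


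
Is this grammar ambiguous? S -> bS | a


right-linear, alternatives start with distinct terminals 'b' vs 'a': unique leftmost derivation
Unambiguous


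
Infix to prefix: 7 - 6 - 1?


left-to-right (same/higher precedence on left): tree is (- (- 7 6) 1)
Prefix: - - 7 6 1


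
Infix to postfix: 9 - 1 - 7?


Left to right (same or higher precedence on left)
Postfix: 9 1 - 7 -


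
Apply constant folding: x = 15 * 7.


15 * 7 = 105 at compile time
Optimized: x = 105


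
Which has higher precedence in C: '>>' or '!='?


'>>' is shift (level 8); '!=' is equality (level 6)
Higher level binds tighter
'>>' has higher precedence than '!='


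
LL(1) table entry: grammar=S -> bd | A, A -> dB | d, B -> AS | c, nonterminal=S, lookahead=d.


For [S, d]: 'd' ∈ FIRST(A)
Entry: S -> A


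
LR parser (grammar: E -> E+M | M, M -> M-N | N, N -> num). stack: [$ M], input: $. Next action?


lookahead ∉ {-} so M won't extend; reduce E -> M
Action: reduce (E -> M)


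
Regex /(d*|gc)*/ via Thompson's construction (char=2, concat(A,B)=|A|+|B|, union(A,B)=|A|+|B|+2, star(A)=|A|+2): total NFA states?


Syntax tree has 3 char leaf(s), 1 union(s), 2 star(s)
chars contribute 3×2 = 6; each union adds +2; each star adds +2
Total: 6 + 2 + 4 = 12 states


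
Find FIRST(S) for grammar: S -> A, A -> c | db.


Per alternative of S: FIRST(A) = {c, d}
FIRST(S) = {c, d}


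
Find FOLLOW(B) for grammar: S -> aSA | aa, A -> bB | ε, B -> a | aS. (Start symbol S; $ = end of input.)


$ ∈ FOLLOW(S). For each A -> αBβ: add FIRST(β)\{ε} to FOLLOW(B); if β nullable, add FOLLOW(A).
FOLLOW(B) = {$, b}


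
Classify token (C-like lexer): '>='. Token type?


Pattern: operator symbol
Type: OPERATOR


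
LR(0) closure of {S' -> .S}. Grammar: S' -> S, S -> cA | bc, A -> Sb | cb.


Start: S' -> .S
For each item with dot before a nonterminal B, add B -> .γ for every B-production
Closure: [S' -> .S, S -> .cA, S -> .bc]


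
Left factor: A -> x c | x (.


Common prefix: 'x'
Factored: A -> x A', A' -> c | (


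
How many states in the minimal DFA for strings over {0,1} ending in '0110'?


Track the longest suffix of input matching a prefix of '0110': 5 classes (prefixes of length 0..4)
Minimal DFA: 5 states


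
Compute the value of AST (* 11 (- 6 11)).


Evaluate inner: (- 6 11) = -5
Evaluate root: (* 11 -5) = -55
Result: -55


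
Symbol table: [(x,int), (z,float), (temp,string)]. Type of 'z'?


Lookup 'z' → type float


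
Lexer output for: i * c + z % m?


Scan left to right, longest-match per lexeme
Tokens: ID(i), OP(*), ID(c), OP(+), ID(z), OP(%), ID(m)


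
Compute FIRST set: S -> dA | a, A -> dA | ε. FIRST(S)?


Per alternative of S: FIRST(dA) = {d}; FIRST(a) = {a}
FIRST(S) = {a, d}


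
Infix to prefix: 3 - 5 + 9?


left-to-right (same/higher precedence on left): tree is (+ (- 3 5) 9)
Prefix: + - 3 5 9


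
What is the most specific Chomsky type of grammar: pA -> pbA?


LHS has context (more than one symbol) and |LHS| ≤ |RHS|
Classification: Type 1 (Context-Sensitive)


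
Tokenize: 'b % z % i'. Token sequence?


Scan left to right, longest-match per lexeme
Tokens: ID(b), OP(%), ID(z), OP(%), ID(i)


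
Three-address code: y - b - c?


Break into single-operator statements:
t1 = y - b
t2 = t1 - c


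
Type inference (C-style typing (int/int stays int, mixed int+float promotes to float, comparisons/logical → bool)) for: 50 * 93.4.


Operand types: int * float
Rule: mixed int/float promotes to float; int/int stays int
Result type: float


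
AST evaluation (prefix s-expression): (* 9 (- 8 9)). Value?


Evaluate inner: (- 8 9) = -1
Evaluate root: (* 9 -1) = -9
Result: -9


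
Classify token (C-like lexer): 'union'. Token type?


Pattern: reserved word
Type: KEYWORD


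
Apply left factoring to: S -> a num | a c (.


Common prefix: 'a'
Factored: S -> a S', S' -> num | c (


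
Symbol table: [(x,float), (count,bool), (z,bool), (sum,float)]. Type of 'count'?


Lookup 'count' → type bool


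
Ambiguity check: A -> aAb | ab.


balanced a^n…b^n: each string has a unique parse
Unambiguous


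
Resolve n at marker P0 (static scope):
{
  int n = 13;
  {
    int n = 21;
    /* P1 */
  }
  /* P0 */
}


n declared in the same block as P0
n = 13


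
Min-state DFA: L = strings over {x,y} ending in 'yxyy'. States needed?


Track the longest suffix of input matching a prefix of 'yxyy': 5 classes (prefixes of length 0..4)
Minimal DFA: 5 states


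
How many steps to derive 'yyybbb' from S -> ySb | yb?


Derivation: S => ySb => yySbb => yyybbb
Steps: 3


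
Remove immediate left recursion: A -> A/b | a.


Left-recursive alternatives: A/b; non-recursive: a
Introduce A': A -> aA', A' -> /bA' | ε


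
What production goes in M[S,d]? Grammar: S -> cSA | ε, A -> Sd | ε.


For [S, d]: ε is nullable and 'd' ∈ FOLLOW(S)
Entry: S -> ε


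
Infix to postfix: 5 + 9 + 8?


Left to right (same or higher precedence on left)
Postfix: 5 9 + 8 +


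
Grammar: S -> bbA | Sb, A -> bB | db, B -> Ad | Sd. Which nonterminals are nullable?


A nonterminal is nullable iff some alternative derives ε (directly, or every symbol in it is nullable)
Nullable: {}


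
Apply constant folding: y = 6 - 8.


6 - 8 = -2 at compile time
Optimized: y = -2


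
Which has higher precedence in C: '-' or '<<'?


'-' is additive (level 9); '<<' is shift (level 8)
Higher level binds tighter
'-' has higher precedence than '<<'


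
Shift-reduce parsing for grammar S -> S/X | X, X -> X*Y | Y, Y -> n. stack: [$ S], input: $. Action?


start symbol S on stack, input exhausted
Action: accept


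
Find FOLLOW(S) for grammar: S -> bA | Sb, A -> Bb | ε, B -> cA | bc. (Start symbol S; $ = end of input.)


$ ∈ FOLLOW(S). For each A -> αBβ: add FIRST(β)\{ε} to FOLLOW(B); if β nullable, add FOLLOW(A).
FOLLOW(S) = {$, b}


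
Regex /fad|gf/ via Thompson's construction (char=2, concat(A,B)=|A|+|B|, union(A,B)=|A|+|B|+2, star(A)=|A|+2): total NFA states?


Syntax tree has 5 char leaf(s), 1 union(s), 0 star(s)
chars contribute 5×2 = 10; each union adds +2; each star adds +2
Total: 10 + 2 + 0 = 12 states


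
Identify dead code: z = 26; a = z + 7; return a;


z is read by a's definition; a is returned
No dead code


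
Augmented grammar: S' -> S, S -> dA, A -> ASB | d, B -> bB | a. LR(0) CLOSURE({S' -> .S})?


Start: S' -> .S
For each item with dot before a nonterminal B, add B -> .γ for every B-production
Closure: [S' -> .S, S -> .dA]


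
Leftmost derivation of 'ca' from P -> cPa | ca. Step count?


Derivation: P => ca
Steps: 1


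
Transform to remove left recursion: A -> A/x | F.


Left-recursive alternatives: A/x; non-recursive: F
Introduce A': A -> FA', A' -> /xA' | ε


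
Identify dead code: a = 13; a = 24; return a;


first assignment to a is overwritten before any read
Dead: 'a = 13'


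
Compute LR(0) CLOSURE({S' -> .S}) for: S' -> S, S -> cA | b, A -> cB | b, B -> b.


Start: S' -> .S
For each item with dot before a nonterminal B, add B -> .γ for every B-production
Closure: [S' -> .S, S -> .cA, S -> .b]


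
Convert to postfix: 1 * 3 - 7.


Left to right (same or higher precedence on left)
Postfix: 1 3 * 7 -


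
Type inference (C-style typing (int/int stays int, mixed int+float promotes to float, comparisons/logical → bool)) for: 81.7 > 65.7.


Operand types: float > float
Rule: comparison yields bool
Result type: bool


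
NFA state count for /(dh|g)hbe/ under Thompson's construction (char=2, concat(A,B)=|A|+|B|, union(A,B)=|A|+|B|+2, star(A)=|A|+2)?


Syntax tree has 6 char leaf(s), 1 union(s), 0 star(s)
chars contribute 6×2 = 12; each union adds +2; each star adds +2
Total: 12 + 2 + 0 = 14 states


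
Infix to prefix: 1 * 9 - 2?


left-to-right (same/higher precedence on left): tree is (- (* 1 9) 2)
Prefix: - * 1 9 2


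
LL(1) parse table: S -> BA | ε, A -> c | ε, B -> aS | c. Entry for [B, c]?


For [B, c]: 'c' ∈ FIRST(c)
Entry: B -> c


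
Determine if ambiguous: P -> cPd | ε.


balanced c^n…d^n: each string has a unique parse
Unambiguous


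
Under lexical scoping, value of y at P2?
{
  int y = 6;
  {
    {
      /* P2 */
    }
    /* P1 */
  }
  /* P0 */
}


P2's block does not declare y; resolves to the enclosing declaration at depth 0
y = 6


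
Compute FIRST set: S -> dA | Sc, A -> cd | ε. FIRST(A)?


Per alternative of A: FIRST(cd) = {c}; FIRST(ε) = {ε}
FIRST(A) = {c, ε}


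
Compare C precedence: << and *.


'*' is multiplicative (level 10); '<<' is shift (level 8)
Higher level binds tighter
'*' has higher precedence than '<<'


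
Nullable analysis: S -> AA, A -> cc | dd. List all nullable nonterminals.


A nonterminal is nullable iff some alternative derives ε (directly, or every symbol in it is nullable)
Nullable: {}


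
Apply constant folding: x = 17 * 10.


17 * 10 = 170 at compile time
Optimized: x = 170


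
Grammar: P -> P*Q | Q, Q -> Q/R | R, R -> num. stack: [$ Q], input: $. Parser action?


lookahead ∉ {/} so Q won't extend; reduce P -> Q
Action: reduce (P -> Q)


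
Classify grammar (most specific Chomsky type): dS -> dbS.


LHS has context (more than one symbol) and |LHS| ≤ |RHS|
Classification: Type 1 (Context-Sensitive)


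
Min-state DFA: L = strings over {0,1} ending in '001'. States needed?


Track the longest suffix of input matching a prefix of '001': 4 classes (prefixes of length 0..3)
Minimal DFA: 4 states


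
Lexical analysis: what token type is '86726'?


Pattern: digits only
Type: INTEGER_LITERAL


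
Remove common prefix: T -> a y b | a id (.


Common prefix: 'a'
Factored: T -> a T', T' -> y b | id (


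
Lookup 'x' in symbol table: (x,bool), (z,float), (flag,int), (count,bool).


Lookup 'x' → type bool


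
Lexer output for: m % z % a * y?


Scan left to right, longest-match per lexeme
Tokens: ID(m), OP(%), ID(z), OP(%), ID(a), OP(*), ID(y)


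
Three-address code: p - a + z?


Break into single-operator statements:
t1 = p - a
t2 = t1 + z


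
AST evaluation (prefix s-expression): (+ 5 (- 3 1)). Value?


Evaluate inner: (- 3 1) = 2
Evaluate root: (+ 5 2) = 7
Result: 7


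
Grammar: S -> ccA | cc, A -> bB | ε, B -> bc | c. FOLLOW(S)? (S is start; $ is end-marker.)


$ ∈ FOLLOW(S). For each A -> αBβ: add FIRST(β)\{ε} to FOLLOW(B); if β nullable, add FOLLOW(A).
FOLLOW(S) = {$}


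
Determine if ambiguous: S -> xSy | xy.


balanced x^n…y^n: each string has a unique parse
Unambiguous


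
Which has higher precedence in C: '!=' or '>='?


'>=' is relational (level 7); '!=' is equality (level 6)
Higher level binds tighter
'>=' has higher precedence than '!='


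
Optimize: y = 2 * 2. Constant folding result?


2 * 2 = 4 at compile time
Optimized: y = 4


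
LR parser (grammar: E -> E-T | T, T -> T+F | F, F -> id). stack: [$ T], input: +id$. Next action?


shift '+' to continue T -> T+F
Action: shift


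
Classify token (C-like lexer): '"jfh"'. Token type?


Pattern: double-quoted sequence
Type: STRING_LITERAL


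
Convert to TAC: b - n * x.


Break into single-operator statements:
t1 = n * x
t2 = b - t1


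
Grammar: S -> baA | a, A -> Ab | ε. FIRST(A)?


Per alternative of A: FIRST(Ab) = {b}; FIRST(ε) = {ε}
FIRST(A) = {b, ε}


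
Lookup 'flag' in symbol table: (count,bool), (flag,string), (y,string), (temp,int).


Lookup 'flag' → type string


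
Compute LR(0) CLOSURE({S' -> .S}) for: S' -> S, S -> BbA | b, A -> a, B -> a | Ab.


Start: S' -> .S
For each item with dot before a nonterminal B, add B -> .γ for every B-production
Closure: [S' -> .S, S -> .BbA, S -> .b, B -> .a, B -> .Ab, A -> .a]


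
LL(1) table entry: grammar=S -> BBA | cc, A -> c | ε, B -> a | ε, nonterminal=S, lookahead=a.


For [S, a]: 'a' ∈ FIRST(BBA)
Entry: S -> BBA


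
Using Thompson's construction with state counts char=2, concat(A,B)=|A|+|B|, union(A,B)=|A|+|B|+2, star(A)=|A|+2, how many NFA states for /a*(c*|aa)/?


Syntax tree has 4 char leaf(s), 1 union(s), 2 star(s)
chars contribute 4×2 = 8; each union adds +2; each star adds +2
Total: 8 + 2 + 4 = 14 states


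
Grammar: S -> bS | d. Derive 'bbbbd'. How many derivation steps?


Derivation: S => bS => bbS => bbbS => bbbbS => bbbbd
Steps: 5


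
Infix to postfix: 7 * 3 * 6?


Left to right (same or higher precedence on left)
Postfix: 7 3 * 6 *


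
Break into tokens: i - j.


Scan left to right, longest-match per lexeme
Tokens: ID(i), OP(-), ID(j)


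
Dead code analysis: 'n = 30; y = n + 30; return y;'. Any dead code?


n is read by y's definition; y is returned
No dead code


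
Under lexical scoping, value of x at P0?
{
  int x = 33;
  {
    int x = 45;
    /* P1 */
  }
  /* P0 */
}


x declared in the same block as P0
x = 33


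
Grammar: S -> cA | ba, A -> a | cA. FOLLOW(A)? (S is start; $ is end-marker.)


$ ∈ FOLLOW(S). For each A -> αBβ: add FIRST(β)\{ε} to FOLLOW(B); if β nullable, add FOLLOW(A).
FOLLOW(A) = {$}


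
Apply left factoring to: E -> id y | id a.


Common prefix: 'id'
Factored: E -> id E', E' -> y | a


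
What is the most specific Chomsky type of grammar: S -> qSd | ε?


Single nonterminal LHS, but q^n d^n is not regular
Classification: Type 2 (Context-Free)


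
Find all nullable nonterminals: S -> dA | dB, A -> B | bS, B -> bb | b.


A nonterminal is nullable iff some alternative derives ε (directly, or every symbol in it is nullable)
Nullable: {}


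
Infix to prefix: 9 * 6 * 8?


left-to-right (same/higher precedence on left): tree is (* (* 9 6) 8)
Prefix: * * 9 6 8


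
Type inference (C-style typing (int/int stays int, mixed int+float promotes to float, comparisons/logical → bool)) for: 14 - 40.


Operand types: int - int
Rule: mixed int/float promotes to float; int/int stays int
Result type: int


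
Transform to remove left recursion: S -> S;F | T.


Left-recursive alternatives: S;F; non-recursive: T
Introduce S': S -> TS', S' -> ;FS' | ε


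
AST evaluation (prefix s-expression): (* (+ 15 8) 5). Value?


Evaluate inner: (+ 15 8) = 23
Evaluate root: (* 23 5) = 115
Result: 115


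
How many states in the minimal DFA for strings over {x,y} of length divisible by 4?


Track length mod 4: states 0..3, accept at 0
Minimal DFA: 4 states


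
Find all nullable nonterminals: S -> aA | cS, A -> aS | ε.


A nonterminal is nullable iff some alternative derives ε (directly, or every symbol in it is nullable)
Nullable: {A}


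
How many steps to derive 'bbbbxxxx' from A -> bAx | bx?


Derivation: A => bAx => bbAxx => bbbAxxx => bbbbxxxx
Steps: 4


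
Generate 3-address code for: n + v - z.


Break into single-operator statements:
t1 = n + v
t2 = t1 - z


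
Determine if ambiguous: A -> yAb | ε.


balanced y^n…b^n: each string has a unique parse
Unambiguous


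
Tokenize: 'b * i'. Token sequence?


Scan left to right, longest-match per lexeme
Tokens: ID(b), OP(*), ID(i)


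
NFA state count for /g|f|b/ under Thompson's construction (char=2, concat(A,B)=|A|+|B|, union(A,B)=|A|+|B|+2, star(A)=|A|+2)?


Syntax tree has 3 char leaf(s), 2 union(s), 0 star(s)
chars contribute 3×2 = 6; each union adds +2; each star adds +2
Total: 6 + 4 + 0 = 10 states


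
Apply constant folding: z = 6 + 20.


6 + 20 = 26 at compile time
Optimized: z = 26


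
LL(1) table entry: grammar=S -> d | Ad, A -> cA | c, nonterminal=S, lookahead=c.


For [S, c]: 'c' ∈ FIRST(Ad)
Entry: S -> Ad


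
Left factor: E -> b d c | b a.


Common prefix: 'b'
Factored: E -> b E', E' -> d c | a


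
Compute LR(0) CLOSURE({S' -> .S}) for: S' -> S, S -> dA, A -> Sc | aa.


Start: S' -> .S
For each item with dot before a nonterminal B, add B -> .γ for every B-production
Closure: [S' -> .S, S -> .dA]


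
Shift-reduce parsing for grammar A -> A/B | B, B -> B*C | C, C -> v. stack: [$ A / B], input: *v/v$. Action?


'*' can extend B; shift to build B -> B*C
Action: shift


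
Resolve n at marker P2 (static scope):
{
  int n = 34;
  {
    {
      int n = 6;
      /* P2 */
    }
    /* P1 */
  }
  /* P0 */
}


n declared in the same block as P2
n = 6


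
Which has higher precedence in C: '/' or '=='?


'/' is multiplicative (level 10); '==' is equality (level 6)
Higher level binds tighter
'/' has higher precedence than '=='


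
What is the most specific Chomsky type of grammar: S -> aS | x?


Right-linear: every RHS is a terminal or a terminal followed by one nonterminal
Classification: Type 3 (Regular)


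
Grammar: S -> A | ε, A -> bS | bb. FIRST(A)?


Per alternative of A: FIRST(bS) = {b}; FIRST(bb) = {b}
FIRST(A) = {b}


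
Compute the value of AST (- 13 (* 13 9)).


Evaluate inner: (* 13 9) = 117
Evaluate root: (- 13 117) = -104
Result: -104


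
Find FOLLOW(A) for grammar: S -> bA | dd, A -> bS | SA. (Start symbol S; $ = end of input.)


$ ∈ FOLLOW(S). For each A -> αBβ: add FIRST(β)\{ε} to FOLLOW(B); if β nullable, add FOLLOW(A).
FOLLOW(A) = {$, b, d}


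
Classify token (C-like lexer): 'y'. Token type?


Pattern: letter/underscore followed by alphanumerics, not a keyword
Type: IDENTIFIER


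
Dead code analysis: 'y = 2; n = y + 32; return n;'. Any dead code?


y is read by n's definition; n is returned
No dead code


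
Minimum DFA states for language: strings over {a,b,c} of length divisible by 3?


Track length mod 3: states 0..2, accept at 0
Minimal DFA: 3 states


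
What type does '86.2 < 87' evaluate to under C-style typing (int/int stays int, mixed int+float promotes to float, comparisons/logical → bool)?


Operand types: float < int
Rule: comparison yields bool
Result type: bool
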